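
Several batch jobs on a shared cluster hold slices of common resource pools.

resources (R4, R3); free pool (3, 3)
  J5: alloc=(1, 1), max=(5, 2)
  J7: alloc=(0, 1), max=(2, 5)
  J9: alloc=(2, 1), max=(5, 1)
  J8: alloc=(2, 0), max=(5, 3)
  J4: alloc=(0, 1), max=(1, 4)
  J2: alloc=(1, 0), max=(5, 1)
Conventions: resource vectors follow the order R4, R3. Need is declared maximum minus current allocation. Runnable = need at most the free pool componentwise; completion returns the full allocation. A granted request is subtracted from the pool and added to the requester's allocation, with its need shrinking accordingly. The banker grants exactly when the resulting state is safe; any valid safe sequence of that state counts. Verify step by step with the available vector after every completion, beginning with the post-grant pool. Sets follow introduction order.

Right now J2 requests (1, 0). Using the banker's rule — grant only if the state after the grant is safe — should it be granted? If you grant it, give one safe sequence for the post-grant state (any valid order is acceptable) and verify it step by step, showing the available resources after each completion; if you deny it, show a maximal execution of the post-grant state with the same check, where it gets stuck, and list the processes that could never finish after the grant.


DENY. Granting would leave the state unsafe.
Key observation: even finishing J4, J7 leaves just (2, 5) free — too little R4 for any of the remaining processes.
After a pretend grant, a maximal execution: J4, J7 — then nothing else fits. Check, step by step:
  pool = (2, 3)
  J4 needs (1, 3) <= (2, 3) -> finishes; pool += (0, 1) = (2, 4)
  J7 needs (2, 4) <= (2, 4) -> finishes; pool += (0, 1) = (2, 5)
  J5 cannot run: need (4, 1) vs free (2, 5) (insufficient R4)
  J9 cannot run: need (3, 0) vs free (2, 5) (insufficient R4)
  J8 cannot run: need (3, 3) vs free (2, 5) (insufficient R4)
  J2 cannot run: need (3, 1) vs free (2, 5) (insufficient R4)
Post-grant, the permanently blocked set is J5, J9, J8 and J2.


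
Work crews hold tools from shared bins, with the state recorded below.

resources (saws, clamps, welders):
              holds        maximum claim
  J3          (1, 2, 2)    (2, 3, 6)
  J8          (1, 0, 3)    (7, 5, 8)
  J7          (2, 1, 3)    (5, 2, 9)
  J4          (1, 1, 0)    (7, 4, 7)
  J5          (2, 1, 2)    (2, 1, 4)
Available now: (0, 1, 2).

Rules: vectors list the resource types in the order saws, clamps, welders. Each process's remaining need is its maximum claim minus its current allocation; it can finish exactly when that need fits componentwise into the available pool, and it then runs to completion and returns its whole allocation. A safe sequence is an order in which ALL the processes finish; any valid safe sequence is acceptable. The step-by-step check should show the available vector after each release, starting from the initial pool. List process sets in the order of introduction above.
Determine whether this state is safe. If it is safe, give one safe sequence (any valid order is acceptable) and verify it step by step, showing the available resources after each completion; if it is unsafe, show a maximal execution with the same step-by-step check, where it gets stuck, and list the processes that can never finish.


UNSAFE.
Key observation: no order helps: past J5, J3, J7, the free pool tops out at (5, 5, 9), below what each blocked process needs in saws.
The run J5, J3, J7 cannot be extended any further. Walking it through:
  pool = (0, 1, 2)
  J5: need (0, 0, 2) fits (0, 1, 2); releases (2, 1, 2), pool now (2, 2, 4)
  J3: need (1, 1, 4) fits (2, 2, 4); releases (1, 2, 2), pool now (3, 4, 6)
  J7: need (3, 1, 6) fits (3, 4, 6); releases (2, 1, 3), pool now (5, 5, 9)
  J8 cannot run: need (6, 5, 5) vs free (5, 5, 9) (insufficient saws)
  J4 cannot run: need (6, 3, 7) vs free (5, 5, 9) (insufficient saws)
Processes that can never finish: J8 and J4.


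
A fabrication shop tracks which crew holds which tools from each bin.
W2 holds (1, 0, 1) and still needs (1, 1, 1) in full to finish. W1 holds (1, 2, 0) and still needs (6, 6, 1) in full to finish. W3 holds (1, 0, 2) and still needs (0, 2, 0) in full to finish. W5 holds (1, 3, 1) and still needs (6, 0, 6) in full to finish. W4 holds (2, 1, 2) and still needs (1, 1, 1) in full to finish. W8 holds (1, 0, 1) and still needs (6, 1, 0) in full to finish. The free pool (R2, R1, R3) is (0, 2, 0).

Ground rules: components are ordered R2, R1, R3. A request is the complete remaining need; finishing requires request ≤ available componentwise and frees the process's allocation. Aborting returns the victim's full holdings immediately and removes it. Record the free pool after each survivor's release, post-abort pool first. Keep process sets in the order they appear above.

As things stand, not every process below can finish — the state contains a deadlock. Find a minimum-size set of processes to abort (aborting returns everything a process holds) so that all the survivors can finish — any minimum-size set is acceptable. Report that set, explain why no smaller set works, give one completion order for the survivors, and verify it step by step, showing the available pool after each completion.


Minimum abort set: W1 and W5.
Key observation: the deadlocked W8 becomes finishable only because W1 and W5 released (2, 5, 1); it completes at step 4 below.
Minimality, checking each single-abort alternative: W2 alone leaves W1 blocked (short on R2 and R1); W1 alone leaves W5 blocked (short on R2 and R3); W3 alone leaves W1 blocked (short on R2 and R1); W5 alone leaves W1 blocked (short on R2); W4 alone leaves W1 blocked (short on R2 and R1); W8 alone leaves W1 blocked (short on R2 and R1).
Survivors finish in the order: W3, W2, W4, W8. Walking it through (pool after the aborts first):
  pool = (2, 7, 1)
  W3: need (0, 2, 0) fits (2, 7, 1); releases (1, 0, 2), pool now (3, 7, 3)
  W2: need (1, 1, 1) fits (3, 7, 3); releases (1, 0, 1), pool now (4, 7, 4)
  W4: need (1, 1, 1) fits (4, 7, 4); releases (2, 1, 2), pool now (6, 8, 6)
  W8: need (6, 1, 0) fits (6, 8, 6); releases (1, 0, 1), pool now (7, 8, 7)


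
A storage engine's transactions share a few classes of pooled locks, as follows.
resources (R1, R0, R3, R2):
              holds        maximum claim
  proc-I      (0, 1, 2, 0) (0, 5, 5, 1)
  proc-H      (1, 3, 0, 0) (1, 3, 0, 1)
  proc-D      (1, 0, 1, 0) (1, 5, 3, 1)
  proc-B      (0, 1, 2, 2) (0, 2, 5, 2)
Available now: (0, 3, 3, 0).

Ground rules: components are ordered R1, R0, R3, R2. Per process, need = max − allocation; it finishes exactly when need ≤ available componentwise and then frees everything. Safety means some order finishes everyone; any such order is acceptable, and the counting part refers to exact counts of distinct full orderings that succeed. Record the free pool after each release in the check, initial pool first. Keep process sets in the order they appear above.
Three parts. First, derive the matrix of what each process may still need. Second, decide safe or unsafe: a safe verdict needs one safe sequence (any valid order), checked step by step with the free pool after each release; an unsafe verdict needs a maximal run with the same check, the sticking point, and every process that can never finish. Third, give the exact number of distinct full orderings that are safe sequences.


(1) Remaining need (order R1, R0, R3, R2):
  proc-I: (0, 4, 3, 1)
  proc-H: (0, 0, 0, 1)
  proc-D: (0, 5, 2, 1)
  proc-B: (0, 1, 3, 0)
(2) The state is SAFE; one workable sequence: proc-B, proc-I, proc-D, proc-H.
Key observation: proc-B marks the first exact bind of the order: its need (0, 1, 3, 0) fits the free (0, 3, 3, 0) with zero slack on a requested resource.
Step-by-step check:
  pool = (0, 3, 3, 0)
  proc-B needs (0, 1, 3, 0) <= (0, 3, 3, 0) -> finishes; pool += (0, 1, 2, 2) = (0, 4, 5, 2)
  proc-I needs (0, 4, 3, 1) <= (0, 4, 5, 2) -> finishes; pool += (0, 1, 2, 0) = (0, 5, 7, 2)
  proc-D needs (0, 5, 2, 1) <= (0, 5, 7, 2) -> finishes; pool += (1, 0, 1, 0) = (1, 5, 8, 2)
  proc-H needs (0, 0, 0, 1) <= (1, 5, 8, 2) -> finishes; pool += (1, 3, 0, 0) = (2, 8, 8, 2)
(3) The exact count: 4 of the possible complete orderings are safe sequences.


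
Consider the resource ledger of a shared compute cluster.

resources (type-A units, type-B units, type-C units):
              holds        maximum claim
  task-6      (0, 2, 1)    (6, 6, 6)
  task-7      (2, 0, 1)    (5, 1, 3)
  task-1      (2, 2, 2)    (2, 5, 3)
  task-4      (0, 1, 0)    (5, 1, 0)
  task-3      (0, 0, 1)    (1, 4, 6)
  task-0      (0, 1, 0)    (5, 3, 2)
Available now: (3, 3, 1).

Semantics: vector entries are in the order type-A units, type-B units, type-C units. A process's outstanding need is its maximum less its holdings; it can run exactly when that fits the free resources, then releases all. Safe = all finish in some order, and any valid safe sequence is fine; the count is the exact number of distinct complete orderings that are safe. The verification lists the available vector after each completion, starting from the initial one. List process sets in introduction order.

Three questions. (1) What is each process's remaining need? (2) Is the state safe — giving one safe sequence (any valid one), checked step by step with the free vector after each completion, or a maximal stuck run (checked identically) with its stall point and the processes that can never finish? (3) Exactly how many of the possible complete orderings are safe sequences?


(1) Need matrix, components ordered type-A units, type-B units, type-C units:
  task-6: (6, 4, 5)
  task-7: (3, 1, 2)
  task-1: (0, 3, 1)
  task-4: (5, 0, 0)
  task-3: (1, 4, 5)
  task-0: (5, 2, 2)
(2) UNSAFE.
Key observation: even finishing task-1, task-0, task-7, task-4 leaves just (7, 7, 4) free — too little type-C units for any of the remaining processes.
Going as far as possible: task-1, task-0, task-7, task-4; after that, nothing fits. Check, step by step:
  pool = (3, 3, 1)
  task-1 needs (0, 3, 1) <= (3, 3, 1) -> finishes; pool += (2, 2, 2) = (5, 5, 3)
  task-0 needs (5, 2, 2) <= (5, 5, 3) -> finishes; pool += (0, 1, 0) = (5, 6, 3)
  task-7 needs (3, 1, 2) <= (5, 6, 3) -> finishes; pool += (2, 0, 1) = (7, 6, 4)
  task-4 needs (5, 0, 0) <= (7, 6, 4) -> finishes; pool += (0, 1, 0) = (7, 7, 4)
  task-6 cannot run: need (6, 4, 5) vs free (7, 7, 4) (insufficient type-C units)
  task-3 cannot run: need (1, 4, 5) vs free (7, 7, 4) (insufficient type-C units)
Never able to finish: task-6 and task-3.
(3) Precisely 0 of the possible complete orderings are safe sequences.


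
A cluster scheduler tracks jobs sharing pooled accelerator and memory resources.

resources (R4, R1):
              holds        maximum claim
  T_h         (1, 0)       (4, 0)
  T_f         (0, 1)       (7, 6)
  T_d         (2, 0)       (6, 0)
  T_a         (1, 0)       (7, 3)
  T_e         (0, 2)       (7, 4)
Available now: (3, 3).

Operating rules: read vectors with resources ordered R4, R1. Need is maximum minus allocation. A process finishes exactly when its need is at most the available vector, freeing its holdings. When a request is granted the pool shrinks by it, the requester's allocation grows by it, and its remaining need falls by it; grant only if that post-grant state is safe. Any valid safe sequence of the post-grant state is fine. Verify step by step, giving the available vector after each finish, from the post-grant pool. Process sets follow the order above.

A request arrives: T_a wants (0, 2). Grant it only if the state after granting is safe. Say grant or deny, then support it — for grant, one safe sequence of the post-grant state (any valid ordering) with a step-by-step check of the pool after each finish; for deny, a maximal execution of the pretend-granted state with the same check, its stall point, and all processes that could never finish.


GRANT. The post-grant state is safe; one safe sequence: T_h, T_d, T_a, T_e, T_f.
Key observation: the transfer keeps a workable pool ((3, 1)); T_h starts the safe sequence.
Check on the post-grant state, step by step:
  pool = (3, 1)
  T_h needs (3, 0) <= (3, 1) -> finishes; pool += (1, 0) = (4, 1)
  T_d needs (4, 0) <= (4, 1) -> finishes; pool += (2, 0) = (6, 1)
  T_a needs (6, 1) <= (6, 1) -> finishes; pool += (1, 2) = (7, 3)
  T_e needs (7, 2) <= (7, 3) -> finishes; pool += (0, 2) = (7, 5)
  T_f needs (7, 5) <= (7, 5) -> finishes; pool += (0, 1) = (7, 6)


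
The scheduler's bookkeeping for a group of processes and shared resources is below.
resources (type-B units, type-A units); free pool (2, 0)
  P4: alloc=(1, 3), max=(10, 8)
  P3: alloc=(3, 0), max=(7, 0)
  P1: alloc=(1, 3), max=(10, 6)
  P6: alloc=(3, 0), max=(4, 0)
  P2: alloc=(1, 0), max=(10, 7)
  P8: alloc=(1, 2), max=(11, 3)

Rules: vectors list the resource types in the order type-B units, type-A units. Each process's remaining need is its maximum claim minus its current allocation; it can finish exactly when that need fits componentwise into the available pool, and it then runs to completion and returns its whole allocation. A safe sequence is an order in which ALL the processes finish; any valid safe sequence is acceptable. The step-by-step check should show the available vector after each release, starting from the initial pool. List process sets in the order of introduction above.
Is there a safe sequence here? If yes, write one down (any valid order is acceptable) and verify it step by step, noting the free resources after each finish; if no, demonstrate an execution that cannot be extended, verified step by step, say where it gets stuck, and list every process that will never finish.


The state is UNSAFE.
Key observation: P6, P3 can finish, but then (8, 0) is all there is, and the blocked group's type-B units demands exceed it.
Going as far as possible: P6, P3; after that, nothing fits. Check, step by step:
  pool = (2, 0)
  run P6 (needs (1, 0), free (2, 0)); after release of (3, 0) the pool is (5, 0)
  run P3 (needs (4, 0), free (5, 0)); after release of (3, 0) the pool is (8, 0)
  P4 still needs (9, 5) but only (8, 0) is free — short on type-B units and type-A units
  P1 still needs (9, 3) but only (8, 0) is free — short on type-B units and type-A units
  P2 still needs (9, 7) but only (8, 0) is free — short on type-B units and type-A units
  P8 still needs (10, 1) but only (8, 0) is free — short on type-B units and type-A units
Permanently blocked: P4, P1, P2 and P8.


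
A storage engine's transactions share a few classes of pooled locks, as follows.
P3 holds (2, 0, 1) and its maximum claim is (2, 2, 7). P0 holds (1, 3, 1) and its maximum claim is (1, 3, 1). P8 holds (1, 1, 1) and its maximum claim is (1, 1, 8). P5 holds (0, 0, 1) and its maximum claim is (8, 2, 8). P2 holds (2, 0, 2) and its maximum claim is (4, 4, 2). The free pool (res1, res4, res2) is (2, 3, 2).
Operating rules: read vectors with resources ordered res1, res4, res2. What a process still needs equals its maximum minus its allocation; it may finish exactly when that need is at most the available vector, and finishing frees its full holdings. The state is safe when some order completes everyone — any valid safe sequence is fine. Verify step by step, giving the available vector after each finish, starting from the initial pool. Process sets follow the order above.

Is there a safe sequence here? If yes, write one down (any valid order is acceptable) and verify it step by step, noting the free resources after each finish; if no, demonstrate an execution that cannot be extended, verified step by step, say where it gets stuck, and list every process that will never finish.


The state is UNSAFE.
Key observation: once P0, P2 finish, the pool peaks at (5, 6, 5) — and every remaining process still needs more res2 than that.
A maximal execution: P0, P2 — then nothing else fits. Step-by-step check:
  pool = (2, 3, 2)
  P0 needs (0, 0, 0) <= (2, 3, 2) -> finishes; pool += (1, 3, 1) = (3, 6, 3)
  P2 needs (2, 4, 0) <= (3, 6, 3) -> finishes; pool += (2, 0, 2) = (5, 6, 5)
  P3 still needs (0, 2, 6) but only (5, 6, 5) is free — short on res2
  P8 still needs (0, 0, 7) but only (5, 6, 5) is free — short on res2
  P5 still needs (8, 2, 7) but only (5, 6, 5) is free — short on res1 and res2
Processes that can never finish: P3, P8 and P5.


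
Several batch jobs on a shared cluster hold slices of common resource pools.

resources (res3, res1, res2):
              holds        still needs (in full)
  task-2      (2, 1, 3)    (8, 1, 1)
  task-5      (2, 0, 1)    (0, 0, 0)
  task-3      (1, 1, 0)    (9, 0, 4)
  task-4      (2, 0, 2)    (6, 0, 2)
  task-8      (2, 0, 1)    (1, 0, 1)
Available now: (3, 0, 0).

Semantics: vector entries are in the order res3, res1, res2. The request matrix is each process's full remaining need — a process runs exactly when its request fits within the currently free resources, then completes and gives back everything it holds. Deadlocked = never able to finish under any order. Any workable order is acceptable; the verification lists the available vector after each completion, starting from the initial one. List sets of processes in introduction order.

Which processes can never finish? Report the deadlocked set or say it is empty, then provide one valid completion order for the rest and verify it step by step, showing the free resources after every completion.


The deadlocked set is empty.
Key observation: there is always a runnable process — task-5 first — so the state unwinds completely.
A valid finishing order for the others: task-5, task-8, task-4, task-3, task-2. Verifying each step:
  pool = (3, 0, 0)
  task-5 needs (0, 0, 0) <= (3, 0, 0) -> finishes; pool += (2, 0, 1) = (5, 0, 1)
  task-8 needs (1, 0, 1) <= (5, 0, 1) -> finishes; pool += (2, 0, 1) = (7, 0, 2)
  task-4 needs (6, 0, 2) <= (7, 0, 2) -> finishes; pool += (2, 0, 2) = (9, 0, 4)
  task-3 needs (9, 0, 4) <= (9, 0, 4) -> finishes; pool += (1, 1, 0) = (10, 1, 4)
  task-2 needs (8, 1, 1) <= (10, 1, 4) -> finishes; pool += (2, 1, 3) = (12, 2, 7)


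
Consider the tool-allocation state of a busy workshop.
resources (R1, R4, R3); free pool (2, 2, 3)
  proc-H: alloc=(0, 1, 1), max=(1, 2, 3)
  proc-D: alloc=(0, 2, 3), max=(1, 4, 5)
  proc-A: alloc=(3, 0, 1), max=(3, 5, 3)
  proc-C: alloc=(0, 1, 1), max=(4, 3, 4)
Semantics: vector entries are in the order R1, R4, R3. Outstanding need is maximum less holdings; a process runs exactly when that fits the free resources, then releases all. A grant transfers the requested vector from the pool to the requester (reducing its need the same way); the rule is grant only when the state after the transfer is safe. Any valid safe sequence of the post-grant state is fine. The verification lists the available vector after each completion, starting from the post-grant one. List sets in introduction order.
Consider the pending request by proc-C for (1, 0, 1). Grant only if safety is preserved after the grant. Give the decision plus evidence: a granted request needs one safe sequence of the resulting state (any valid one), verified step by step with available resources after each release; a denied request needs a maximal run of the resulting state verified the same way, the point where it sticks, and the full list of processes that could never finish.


GRANT: granting preserves safety; a valid post-grant sequence is proc-D, proc-H, proc-A, proc-C.
Key observation: even at the reduced pool (1, 2, 2), proc-D fits immediately, so safety survives the grant.
Step-by-step check of the post-grant state:
  pool = (1, 2, 2)
  proc-D needs (1, 2, 2) <= (1, 2, 2) -> finishes; pool += (0, 2, 3) = (1, 4, 5)
  proc-H needs (1, 1, 2) <= (1, 4, 5) -> finishes; pool += (0, 1, 1) = (1, 5, 6)
  proc-A needs (0, 5, 2) <= (1, 5, 6) -> finishes; pool += (3, 0, 1) = (4, 5, 7)
  proc-C needs (3, 2, 2) <= (4, 5, 7) -> finishes; pool += (1, 1, 2) = (5, 6, 9)


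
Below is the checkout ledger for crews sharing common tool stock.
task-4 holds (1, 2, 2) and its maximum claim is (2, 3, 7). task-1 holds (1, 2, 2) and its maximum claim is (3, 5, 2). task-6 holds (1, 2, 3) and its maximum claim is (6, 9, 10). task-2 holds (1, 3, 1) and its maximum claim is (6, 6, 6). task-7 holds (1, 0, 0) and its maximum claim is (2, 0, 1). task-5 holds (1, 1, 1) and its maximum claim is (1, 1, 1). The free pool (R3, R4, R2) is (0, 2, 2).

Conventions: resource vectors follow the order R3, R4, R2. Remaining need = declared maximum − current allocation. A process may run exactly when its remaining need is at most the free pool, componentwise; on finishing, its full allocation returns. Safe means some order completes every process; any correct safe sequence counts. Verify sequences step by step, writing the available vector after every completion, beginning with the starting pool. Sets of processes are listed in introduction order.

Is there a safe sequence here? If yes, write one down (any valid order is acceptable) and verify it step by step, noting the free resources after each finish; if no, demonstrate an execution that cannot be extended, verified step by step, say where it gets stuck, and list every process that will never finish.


The state is UNSAFE.
Key observation: after task-5, task-7, task-1, task-4 complete, (4, 7, 7) is the best the pool ever gets, yet each leftover process wants more R3.
The run task-5, task-7, task-1, task-4 cannot be extended any further. Walking it through:
  pool = (0, 2, 2)
  run task-5 (needs (0, 0, 0), free (0, 2, 2)); after release of (1, 1, 1) the pool is (1, 3, 3)
  run task-7 (needs (1, 0, 1), free (1, 3, 3)); after release of (1, 0, 0) the pool is (2, 3, 3)
  run task-1 (needs (2, 3, 0), free (2, 3, 3)); after release of (1, 2, 2) the pool is (3, 5, 5)
  run task-4 (needs (1, 1, 5), free (3, 5, 5)); after release of (1, 2, 2) the pool is (4, 7, 7)
  task-6 cannot run: need (5, 7, 7) vs free (4, 7, 7) (insufficient R3)
  task-2 cannot run: need (5, 3, 5) vs free (4, 7, 7) (insufficient R3)
Permanently blocked: task-6 and task-2.


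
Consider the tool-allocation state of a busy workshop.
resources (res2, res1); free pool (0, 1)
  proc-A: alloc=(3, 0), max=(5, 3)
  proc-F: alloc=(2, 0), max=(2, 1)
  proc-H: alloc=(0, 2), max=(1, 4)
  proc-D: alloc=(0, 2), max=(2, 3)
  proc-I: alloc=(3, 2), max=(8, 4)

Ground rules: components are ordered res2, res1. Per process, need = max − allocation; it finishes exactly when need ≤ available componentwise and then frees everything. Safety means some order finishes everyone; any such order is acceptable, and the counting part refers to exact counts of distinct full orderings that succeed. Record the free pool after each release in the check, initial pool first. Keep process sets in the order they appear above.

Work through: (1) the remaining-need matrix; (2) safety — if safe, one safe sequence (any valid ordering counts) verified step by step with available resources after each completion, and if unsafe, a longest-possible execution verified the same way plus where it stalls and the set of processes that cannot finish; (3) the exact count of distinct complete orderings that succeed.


(1) Need matrix, components ordered res2, res1:
  proc-A: (2, 3)
  proc-F: (0, 1)
  proc-H: (1, 2)
  proc-D: (2, 1)
  proc-I: (5, 2)
(2) The state is SAFE; one workable sequence: proc-F, proc-D, proc-A, proc-H, proc-I.
Key observation: proc-F is the earliest step where a requested resource binds exactly: need (0, 1), pool (0, 1) at its turn.
Verifying each step:
  pool = (0, 1)
  proc-F needs (0, 1) <= (0, 1) -> finishes; pool += (2, 0) = (2, 1)
  proc-D needs (2, 1) <= (2, 1) -> finishes; pool += (0, 2) = (2, 3)
  proc-A needs (2, 3) <= (2, 3) -> finishes; pool += (3, 0) = (5, 3)
  proc-H needs (1, 2) <= (5, 3) -> finishes; pool += (0, 2) = (5, 5)
  proc-I needs (5, 2) <= (5, 5) -> finishes; pool += (3, 2) = (8, 7)
(3) Precisely 3 of the possible complete orderings are safe sequences.


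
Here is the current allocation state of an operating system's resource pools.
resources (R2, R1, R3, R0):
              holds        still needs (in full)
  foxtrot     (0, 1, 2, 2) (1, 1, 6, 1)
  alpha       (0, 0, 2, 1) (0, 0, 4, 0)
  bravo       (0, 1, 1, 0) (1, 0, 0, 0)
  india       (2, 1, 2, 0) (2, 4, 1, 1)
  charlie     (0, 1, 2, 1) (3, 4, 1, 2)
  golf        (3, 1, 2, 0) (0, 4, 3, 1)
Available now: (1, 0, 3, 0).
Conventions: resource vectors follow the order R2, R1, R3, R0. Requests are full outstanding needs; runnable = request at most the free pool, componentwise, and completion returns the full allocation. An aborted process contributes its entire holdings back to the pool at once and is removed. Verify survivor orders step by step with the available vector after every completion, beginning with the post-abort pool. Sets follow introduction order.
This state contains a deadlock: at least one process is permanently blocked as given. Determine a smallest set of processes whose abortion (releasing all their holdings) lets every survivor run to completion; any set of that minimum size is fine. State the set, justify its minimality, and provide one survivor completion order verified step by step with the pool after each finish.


Minimum abort set: india and charlie.
Key observation: golf was stuck for good until india and charlie gave back (2, 2, 4, 1); in the order shown it finishes at step 3.
Minimality, checking each single-abort alternative: foxtrot alone leaves india blocked (short on R2 and R1); alpha alone leaves india blocked (short on R2 and R1); bravo alone leaves india blocked (short on R2 and R1); india alone leaves charlie blocked (short on R1); charlie alone leaves india blocked (short on R2 and R1); golf alone leaves india blocked (short on R1).
The survivors complete as foxtrot, bravo, golf, alpha. Verifying each step (starting from the post-abort pool):
  pool = (3, 2, 7, 1)
  foxtrot: need (1, 1, 6, 1) fits (3, 2, 7, 1); releases (0, 1, 2, 2), pool now (3, 3, 9, 3)
  bravo: need (1, 0, 0, 0) fits (3, 3, 9, 3); releases (0, 1, 1, 0), pool now (3, 4, 10, 3)
  golf: need (0, 4, 3, 1) fits (3, 4, 10, 3); releases (3, 1, 2, 0), pool now (6, 5, 12, 3)
  alpha: need (0, 0, 4, 0) fits (6, 5, 12, 3); releases (0, 0, 2, 1), pool now (6, 5, 14, 4)


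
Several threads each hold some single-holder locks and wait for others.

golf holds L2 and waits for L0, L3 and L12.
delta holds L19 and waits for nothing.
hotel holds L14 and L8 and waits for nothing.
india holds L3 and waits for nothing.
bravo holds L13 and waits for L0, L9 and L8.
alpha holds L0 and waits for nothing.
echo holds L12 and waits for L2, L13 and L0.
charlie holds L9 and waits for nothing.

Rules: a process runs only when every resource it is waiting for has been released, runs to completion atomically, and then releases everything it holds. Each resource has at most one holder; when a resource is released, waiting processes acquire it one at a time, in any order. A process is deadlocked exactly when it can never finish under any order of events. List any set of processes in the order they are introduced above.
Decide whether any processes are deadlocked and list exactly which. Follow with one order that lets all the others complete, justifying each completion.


Deadlocked: golf and echo.
Key observation: the cycle golf -> echo -> golf can never break — each member waits on the next; no other process is dragged down with it.
One completion order for the rest: hotel, india, alpha, charlie, delta, bravo.
Walking it through:
  hotel waits on nothing -> runs at once and releases L14 and L8
  india waits on nothing -> runs at once and releases L3
  alpha waits on nothing -> runs at once and releases L0
  charlie waits on nothing -> runs at once and releases L9
  delta waits on nothing -> runs at once and releases L19
  bravo: everything it awaited (L0, L9 and L8) is free; runs, freeing L13


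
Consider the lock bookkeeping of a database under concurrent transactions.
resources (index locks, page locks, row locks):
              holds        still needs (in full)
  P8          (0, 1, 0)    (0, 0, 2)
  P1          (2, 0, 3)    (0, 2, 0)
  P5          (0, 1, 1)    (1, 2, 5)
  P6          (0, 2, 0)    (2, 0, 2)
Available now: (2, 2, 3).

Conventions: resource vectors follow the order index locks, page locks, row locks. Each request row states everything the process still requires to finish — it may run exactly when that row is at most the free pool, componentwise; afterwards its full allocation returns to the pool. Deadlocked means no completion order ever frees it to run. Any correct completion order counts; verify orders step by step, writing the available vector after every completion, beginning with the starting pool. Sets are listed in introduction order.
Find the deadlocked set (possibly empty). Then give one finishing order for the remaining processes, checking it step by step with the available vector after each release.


No process is deadlocked.
Key observation: beginning at P6, releases accumulate fast enough that every process eventually fits.
A valid finishing order for the others: P6, P1, P8, P5. Walking it through:
  pool = (2, 2, 3)
  P6 needs (2, 0, 2) <= (2, 2, 3) -> finishes; pool += (0, 2, 0) = (2, 4, 3)
  P1 needs (0, 2, 0) <= (2, 4, 3) -> finishes; pool += (2, 0, 3) = (4, 4, 6)
  P8 needs (0, 0, 2) <= (4, 4, 6) -> finishes; pool += (0, 1, 0) = (4, 5, 6)
  P5 needs (1, 2, 5) <= (4, 5, 6) -> finishes; pool += (0, 1, 1) = (4, 6, 7)


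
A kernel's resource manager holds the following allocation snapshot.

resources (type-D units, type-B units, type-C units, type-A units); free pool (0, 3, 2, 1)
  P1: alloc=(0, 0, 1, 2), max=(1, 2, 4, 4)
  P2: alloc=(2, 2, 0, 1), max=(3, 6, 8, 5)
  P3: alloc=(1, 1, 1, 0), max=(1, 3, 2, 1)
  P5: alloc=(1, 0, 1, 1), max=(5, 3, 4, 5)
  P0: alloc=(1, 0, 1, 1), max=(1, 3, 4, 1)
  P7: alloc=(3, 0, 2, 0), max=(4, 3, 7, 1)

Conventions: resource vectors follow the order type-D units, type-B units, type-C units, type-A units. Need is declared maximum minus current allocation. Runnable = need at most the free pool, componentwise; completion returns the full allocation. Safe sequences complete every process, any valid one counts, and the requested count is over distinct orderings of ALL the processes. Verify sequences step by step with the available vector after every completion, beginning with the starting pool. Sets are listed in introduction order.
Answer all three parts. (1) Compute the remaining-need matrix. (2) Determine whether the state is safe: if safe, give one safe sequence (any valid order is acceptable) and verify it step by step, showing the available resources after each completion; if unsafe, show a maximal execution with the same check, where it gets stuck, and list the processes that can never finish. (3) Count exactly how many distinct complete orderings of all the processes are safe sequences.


(1) Outstanding need per process (order type-D units, type-B units, type-C units, type-A units):
  P1: (1, 2, 3, 2)
  P2: (1, 4, 8, 4)
  P3: (0, 2, 1, 1)
  P5: (4, 3, 3, 4)
  P0: (0, 3, 3, 0)
  P7: (1, 3, 5, 1)
(2) The state is SAFE; one workable sequence: P3, P0, P1, P7, P5, P2.
Key observation: reading the order forward, P3 is the first process whose need (0, 2, 1, 1) meets the free pool (0, 3, 2, 1) exactly on a resource it requests.
Step-by-step check:
  pool = (0, 3, 2, 1)
  P3: need (0, 2, 1, 1) fits (0, 3, 2, 1); releases (1, 1, 1, 0), pool now (1, 4, 3, 1)
  P0: need (0, 3, 3, 0) fits (1, 4, 3, 1); releases (1, 0, 1, 1), pool now (2, 4, 4, 2)
  P1: need (1, 2, 3, 2) fits (2, 4, 4, 2); releases (0, 0, 1, 2), pool now (2, 4, 5, 4)
  P7: need (1, 3, 5, 1) fits (2, 4, 5, 4); releases (3, 0, 2, 0), pool now (5, 4, 7, 4)
  P5: need (4, 3, 3, 4) fits (5, 4, 7, 4); releases (1, 0, 1, 1), pool now (6, 4, 8, 5)
  P2: need (1, 4, 8, 4) fits (6, 4, 8, 5); releases (2, 2, 0, 1), pool now (8, 6, 8, 6)
(3) The exact count: 1 of the possible complete orderings is a safe sequence.


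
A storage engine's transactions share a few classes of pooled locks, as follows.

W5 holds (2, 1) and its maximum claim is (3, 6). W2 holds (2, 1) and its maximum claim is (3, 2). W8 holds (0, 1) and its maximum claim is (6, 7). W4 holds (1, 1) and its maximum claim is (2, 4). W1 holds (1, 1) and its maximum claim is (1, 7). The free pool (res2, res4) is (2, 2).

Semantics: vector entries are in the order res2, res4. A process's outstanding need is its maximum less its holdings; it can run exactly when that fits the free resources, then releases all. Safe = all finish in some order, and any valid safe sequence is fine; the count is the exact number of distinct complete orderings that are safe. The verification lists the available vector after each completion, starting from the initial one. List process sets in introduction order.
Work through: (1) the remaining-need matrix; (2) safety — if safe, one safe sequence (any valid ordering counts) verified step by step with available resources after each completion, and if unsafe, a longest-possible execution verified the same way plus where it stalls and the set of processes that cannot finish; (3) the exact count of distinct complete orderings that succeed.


(1) Need matrix, components ordered res2, res4:
  W5: (1, 5)
  W2: (1, 1)
  W8: (6, 6)
  W4: (1, 3)
  W1: (0, 6)
(2) UNSAFE.
Key observation: once W2, W4 finish, the pool peaks at (5, 4) — and every remaining process still needs more res4 than that.
Going as far as possible: W2, W4; after that, nothing fits. Step-by-step check:
  pool = (2, 2)
  W2 needs (1, 1) <= (2, 2) -> finishes; pool += (2, 1) = (4, 3)
  W4 needs (1, 3) <= (4, 3) -> finishes; pool += (1, 1) = (5, 4)
  W5 still needs (1, 5) but only (5, 4) is free — short on res4
  W8 still needs (6, 6) but only (5, 4) is free — short on res2 and res4
  W1 still needs (0, 6) but only (5, 4) is free — short on res4
Processes that can never finish: W5, W8 and W1.
(3) Precisely 0 of the possible complete orderings are safe sequences.


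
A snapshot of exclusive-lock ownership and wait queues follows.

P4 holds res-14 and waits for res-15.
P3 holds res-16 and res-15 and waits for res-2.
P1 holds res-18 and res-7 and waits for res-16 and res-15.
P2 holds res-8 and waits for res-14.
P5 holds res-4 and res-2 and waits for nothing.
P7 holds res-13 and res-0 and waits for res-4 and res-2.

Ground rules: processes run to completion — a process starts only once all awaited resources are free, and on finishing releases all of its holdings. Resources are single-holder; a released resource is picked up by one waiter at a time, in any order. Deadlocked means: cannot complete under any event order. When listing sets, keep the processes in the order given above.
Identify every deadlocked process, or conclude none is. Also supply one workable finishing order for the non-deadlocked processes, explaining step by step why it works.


Nothing here is deadlocked.
Key observation: the waits form no ring: some process can always run, and its releases unblock the others one by one.
A valid finishing order for the others: P5, P3, P4, P7, P1, P2.
Verifying each step:
  P5 waits on nothing -> runs at once and releases res-4 and res-2
  P3 waits on res-2 — all released -> runs and releases res-16 and res-15
  P4 waits on res-15 — all released -> runs and releases res-14
  P7 waits on res-4 and res-2 — all released -> runs and releases res-13 and res-0
  P1 waits on res-16 and res-15 — all released -> runs and releases res-18 and res-7
  P2 waits on res-14 — all released -> runs and releases res-8


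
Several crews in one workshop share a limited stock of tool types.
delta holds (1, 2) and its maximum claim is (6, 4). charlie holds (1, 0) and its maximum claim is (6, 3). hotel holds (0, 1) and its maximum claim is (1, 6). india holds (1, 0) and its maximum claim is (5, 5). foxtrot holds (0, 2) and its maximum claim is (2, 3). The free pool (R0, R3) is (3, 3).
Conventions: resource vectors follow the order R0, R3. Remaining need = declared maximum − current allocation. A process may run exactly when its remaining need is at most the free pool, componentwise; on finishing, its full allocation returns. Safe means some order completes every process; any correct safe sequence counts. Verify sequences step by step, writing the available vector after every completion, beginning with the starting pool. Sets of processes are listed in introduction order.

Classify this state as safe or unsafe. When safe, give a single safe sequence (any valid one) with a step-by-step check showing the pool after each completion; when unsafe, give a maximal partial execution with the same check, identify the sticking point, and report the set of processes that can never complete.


The state is UNSAFE.
Key observation: even finishing foxtrot, hotel leaves just (3, 6) free — too little R0 for any of the remaining processes.
A maximal execution: foxtrot, hotel — then nothing else fits. Check, step by step:
  pool = (3, 3)
  foxtrot: need (2, 1) fits (3, 3); releases (0, 2), pool now (3, 5)
  hotel: need (1, 5) fits (3, 5); releases (0, 1), pool now (3, 6)
  delta still needs (5, 2) but only (3, 6) is free — short on R0
  charlie still needs (5, 3) but only (3, 6) is free — short on R0
  india still needs (4, 5) but only (3, 6) is free — short on R0
Never able to finish: delta, charlie and india.


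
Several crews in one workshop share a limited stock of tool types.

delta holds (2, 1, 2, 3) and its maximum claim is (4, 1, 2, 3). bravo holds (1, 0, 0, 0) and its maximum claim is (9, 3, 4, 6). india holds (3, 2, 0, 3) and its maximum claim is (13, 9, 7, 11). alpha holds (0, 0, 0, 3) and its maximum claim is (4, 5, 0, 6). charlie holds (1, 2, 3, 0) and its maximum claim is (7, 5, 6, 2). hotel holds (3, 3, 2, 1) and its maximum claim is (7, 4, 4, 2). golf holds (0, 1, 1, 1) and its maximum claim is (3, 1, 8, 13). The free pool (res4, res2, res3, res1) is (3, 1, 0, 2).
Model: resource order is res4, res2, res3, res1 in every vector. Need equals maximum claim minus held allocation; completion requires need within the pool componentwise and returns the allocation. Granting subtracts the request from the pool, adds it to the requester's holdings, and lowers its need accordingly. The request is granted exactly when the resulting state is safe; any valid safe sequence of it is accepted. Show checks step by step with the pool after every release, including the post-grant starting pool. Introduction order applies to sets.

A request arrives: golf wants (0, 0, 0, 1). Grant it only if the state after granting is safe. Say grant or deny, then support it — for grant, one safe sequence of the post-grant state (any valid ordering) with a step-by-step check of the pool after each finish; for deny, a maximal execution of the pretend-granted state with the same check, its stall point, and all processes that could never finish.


GRANT — the state after the grant stays safe, e.g. via delta, hotel, alpha, charlie, bravo, india, golf.
Key observation: post-grant, (3, 1, 0, 1) remains, and an order beginning with delta completes everyone.
Step-by-step check of the post-grant state:
  pool = (3, 1, 0, 1)
  delta needs (2, 0, 0, 0) <= (3, 1, 0, 1) -> finishes; pool += (2, 1, 2, 3) = (5, 2, 2, 4)
  hotel needs (4, 1, 2, 1) <= (5, 2, 2, 4) -> finishes; pool += (3, 3, 2, 1) = (8, 5, 4, 5)
  alpha needs (4, 5, 0, 3) <= (8, 5, 4, 5) -> finishes; pool += (0, 0, 0, 3) = (8, 5, 4, 8)
  charlie needs (6, 3, 3, 2) <= (8, 5, 4, 8) -> finishes; pool += (1, 2, 3, 0) = (9, 7, 7, 8)
  bravo needs (8, 3, 4, 6) <= (9, 7, 7, 8) -> finishes; pool += (1, 0, 0, 0) = (10, 7, 7, 8)
  india needs (10, 7, 7, 8) <= (10, 7, 7, 8) -> finishes; pool += (3, 2, 0, 3) = (13, 9, 7, 11)
  golf needs (3, 0, 7, 11) <= (13, 9, 7, 11) -> finishes; pool += (0, 1, 1, 2) = (13, 10, 8, 13)


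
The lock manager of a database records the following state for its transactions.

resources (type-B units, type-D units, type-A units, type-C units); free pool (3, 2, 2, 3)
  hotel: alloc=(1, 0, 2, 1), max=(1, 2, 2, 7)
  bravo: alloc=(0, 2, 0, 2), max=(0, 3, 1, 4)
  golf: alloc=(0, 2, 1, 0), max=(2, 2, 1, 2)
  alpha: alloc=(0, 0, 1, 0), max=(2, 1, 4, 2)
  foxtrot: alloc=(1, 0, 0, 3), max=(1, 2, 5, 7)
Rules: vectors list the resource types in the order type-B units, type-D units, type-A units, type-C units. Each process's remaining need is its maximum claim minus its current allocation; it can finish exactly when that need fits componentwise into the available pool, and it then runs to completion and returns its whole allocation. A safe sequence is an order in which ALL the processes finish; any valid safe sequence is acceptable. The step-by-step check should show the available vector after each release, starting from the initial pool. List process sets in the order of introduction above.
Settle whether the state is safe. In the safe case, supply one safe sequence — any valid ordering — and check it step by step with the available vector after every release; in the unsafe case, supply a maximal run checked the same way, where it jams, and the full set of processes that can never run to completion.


UNSAFE.
Key observation: after golf, bravo, alpha the pool peaks at (3, 6, 4, 5), and each blocked process is short somewhere: hotel on type-C units; foxtrot on type-A units.
Going as far as possible: golf, bravo, alpha; after that, nothing fits. Verifying each step:
  pool = (3, 2, 2, 3)
  golf needs (2, 0, 0, 2) <= (3, 2, 2, 3) -> finishes; pool += (0, 2, 1, 0) = (3, 4, 3, 3)
  bravo needs (0, 1, 1, 2) <= (3, 4, 3, 3) -> finishes; pool += (0, 2, 0, 2) = (3, 6, 3, 5)
  alpha needs (2, 1, 3, 2) <= (3, 6, 3, 5) -> finishes; pool += (0, 0, 1, 0) = (3, 6, 4, 5)
  hotel still needs (0, 2, 0, 6) but only (3, 6, 4, 5) is free — short on type-C units
  foxtrot still needs (0, 2, 5, 4) but only (3, 6, 4, 5) is free — short on type-A units
Never able to finish: hotel and foxtrot.
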